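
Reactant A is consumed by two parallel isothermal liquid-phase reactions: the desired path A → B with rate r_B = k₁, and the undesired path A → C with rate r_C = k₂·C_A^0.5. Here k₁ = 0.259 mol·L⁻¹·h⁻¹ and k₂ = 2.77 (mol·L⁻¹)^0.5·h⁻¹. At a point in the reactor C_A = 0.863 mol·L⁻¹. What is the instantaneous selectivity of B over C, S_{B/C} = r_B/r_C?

S_{B/C} = r_B/r_C = (k₁)/(k₂·C_A^0.5) = (k₁/k₂)·C_A^-0.5.
= (0.259) / (2.77×0.8630^0.5) = 0.2590/2.573 = 0.101.

0.101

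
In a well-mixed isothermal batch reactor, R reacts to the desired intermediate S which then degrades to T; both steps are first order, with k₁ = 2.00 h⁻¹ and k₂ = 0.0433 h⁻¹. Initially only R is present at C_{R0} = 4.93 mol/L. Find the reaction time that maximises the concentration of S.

1.96 h

For first-order series the maximum of C_S occurs at t_opt = ln(k₂/k₁)/(k₂−k₁).
= ln(0.0433/2.00)/(0.0433−2.00) = ln(0.02165)/-1.957 = -3.833/-1.957 = 1.96 h.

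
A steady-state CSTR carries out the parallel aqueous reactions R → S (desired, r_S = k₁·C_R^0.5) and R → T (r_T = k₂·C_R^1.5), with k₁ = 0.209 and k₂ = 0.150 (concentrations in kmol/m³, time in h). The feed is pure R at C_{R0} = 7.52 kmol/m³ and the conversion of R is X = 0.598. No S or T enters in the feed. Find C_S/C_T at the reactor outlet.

Exit C_R = C_{R0}(1−X) = 7.52×0.402 = 3.023 kmol/m³.
In a CSTR the entire volume is at exit conditions, so r_S = 0.209×3.023^0.5 = 0.3634 and r_T = 0.150×3.023^1.5 = 0.7884.
Overall selectivity = C_S/C_T = r_Sτ/(r_Tτ) = r_S/r_T = 0.461.

0.461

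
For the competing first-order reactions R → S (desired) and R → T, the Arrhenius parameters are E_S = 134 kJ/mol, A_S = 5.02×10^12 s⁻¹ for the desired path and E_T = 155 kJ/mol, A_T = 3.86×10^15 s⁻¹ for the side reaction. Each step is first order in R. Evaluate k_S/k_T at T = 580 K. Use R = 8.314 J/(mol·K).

0.101

Since both paths have the same order in R, the concentration cancels and S_{S/T} = k_S/k_T = (A_S/A_T)·exp[(E_T−E_S)/(RT)].
(E_T−E_S)/(RT) = (155−134)×10³/(8.314×580) = 21000/4822 = 4.355.
k_S/k_T = (5.02×10^12/3.86×10^15)·exp(4.355) = 0.001301 × 77.86 = 0.101.
Since E_S < E_T, lowering the temperature improves selectivity toward S.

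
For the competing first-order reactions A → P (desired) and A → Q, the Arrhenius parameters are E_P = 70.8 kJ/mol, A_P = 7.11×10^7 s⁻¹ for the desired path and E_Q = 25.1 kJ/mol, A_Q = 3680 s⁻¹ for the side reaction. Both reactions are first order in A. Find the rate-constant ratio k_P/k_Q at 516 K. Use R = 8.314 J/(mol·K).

0.457

k_P/k_Q = (A_P/A_Q)·exp[−(E_P−E_Q)/(RT)] = (A_P/A_Q)·exp[(E_Q−E_P)/(RT)].
(E_Q−E_P)/(RT) = (25.1−70.8)×10³/(8.314×516) = -45700/4290 = -10.65.
k_P/k_Q = (7.11×10^7/3680)·exp(-10.65) = 19321 × 2.364×10^-5 = 0.457.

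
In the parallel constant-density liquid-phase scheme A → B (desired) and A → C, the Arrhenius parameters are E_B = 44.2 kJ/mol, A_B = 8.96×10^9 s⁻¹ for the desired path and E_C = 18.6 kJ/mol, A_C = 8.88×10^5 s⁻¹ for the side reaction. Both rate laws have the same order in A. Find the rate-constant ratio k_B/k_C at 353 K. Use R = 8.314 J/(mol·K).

1.64

With equal orders, S_{B/C} = k_B/k_C = (A_B/A_C)·exp[(E_C−E_B)/(RT)].
(E_C−E_B)/(RT) = (18.6−44.2)×10³/(8.314×353) = -25600/2935 = -8.723.
k_B/k_C = (8.96×10^9/8.88×10^5)·exp(-8.723) = 10090 × 1.628×10^-4 = 1.64.
Since E_B > E_C, raising the temperature improves selectivity toward B.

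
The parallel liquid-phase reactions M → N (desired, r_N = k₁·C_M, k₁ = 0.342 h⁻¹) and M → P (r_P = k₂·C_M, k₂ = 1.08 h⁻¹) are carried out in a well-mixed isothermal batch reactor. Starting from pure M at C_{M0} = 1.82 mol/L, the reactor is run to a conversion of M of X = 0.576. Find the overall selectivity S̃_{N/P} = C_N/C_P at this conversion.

C_M = C_{M0}(1−X) = 0.7717 mol/L.
Both paths are first order in M, so the instantaneous fraction to N is constant: dC_N/d(−C_M) = k₁/(k₁+k₂) = 0.2405.
C_N = 0.2405·(C_{M0}−C_M) = 0.2405×1.048 = 0.252 mol/L.
C_P = (C_{M0}−C_M)−C_N = 0.7962 mol/L; S̃_{N/P} = 0.2521/0.7962 = 0.317.

0.317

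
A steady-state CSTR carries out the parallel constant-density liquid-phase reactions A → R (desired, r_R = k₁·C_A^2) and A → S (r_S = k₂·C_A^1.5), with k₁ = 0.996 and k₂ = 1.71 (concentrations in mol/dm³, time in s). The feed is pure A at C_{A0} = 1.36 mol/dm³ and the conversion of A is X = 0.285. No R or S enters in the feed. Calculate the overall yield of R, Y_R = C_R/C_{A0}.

Exit C_A = C_{A0}(1−X) = 1.36×0.715 = 0.9724 mol/dm³.
Rates in a CSTR are evaluated at the outlet concentration: r_R = 0.996×0.9724^2 = 0.9418, r_S = 1.71×0.9724^1.5 = 1.640.
Fraction of consumed A going to R: r_R/(r_R+r_S) = 0.3648.
C_R = 0.3648·C_{A0}·X = 0.3648×1.36×0.285 = 0.141 mol/dm³; Y_R = C_R/C_{A0} = 0.104.

0.104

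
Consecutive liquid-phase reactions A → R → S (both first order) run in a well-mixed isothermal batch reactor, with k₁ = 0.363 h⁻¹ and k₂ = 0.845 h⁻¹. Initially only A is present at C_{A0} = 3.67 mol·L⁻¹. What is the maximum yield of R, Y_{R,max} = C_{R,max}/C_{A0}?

At the optimum, C_{R,max}/C_{A0} = (k₁/k₂)^[k₂/(k₂−k₁)].
= (0.363/0.845)^(0.845/(0.845−0.363)) = (0.4296)^(1.753) = 0.2274.

0.227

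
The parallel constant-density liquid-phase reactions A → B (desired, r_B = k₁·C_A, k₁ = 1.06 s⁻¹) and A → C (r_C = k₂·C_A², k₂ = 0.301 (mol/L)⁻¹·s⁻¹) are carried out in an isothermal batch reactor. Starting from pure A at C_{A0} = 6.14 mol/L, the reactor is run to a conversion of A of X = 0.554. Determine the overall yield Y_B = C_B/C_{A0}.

0.249

C_A = C_{A0}(1−X) = 2.738 mol/L.
Along a PFR/batch, dC_B/dC_A = −r_B/(r_B+r_C) = −k₁/(k₁+k₂·C_A).
Integrating from C_{A0} to C_A: C_B = (1.06/0.301)·ln[(1.06+0.301·6.14)/(1.06+0.301·2.74)] = 3.522·ln(2.908/1.884) = 1.528 mol/L.
Y_B = C_B/C_{A0} = 1.528/6.14 = 0.249.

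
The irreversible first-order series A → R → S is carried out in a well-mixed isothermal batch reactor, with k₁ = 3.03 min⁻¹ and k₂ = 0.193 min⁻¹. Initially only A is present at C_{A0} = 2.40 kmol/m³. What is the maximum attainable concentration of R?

1.99 kmol/m³

For a first-order series the maximum intermediate yield is C_{R,max}/C_{A0} = (k₁/k₂)^[k₂/(k₂−k₁)].
= (3.03/0.193)^(0.193/(0.193−3.03)) = (15.70)^(-0.06803) = 0.8292.
C_{R,max} = 0.8292×2.40 = 1.99 kmol/m³.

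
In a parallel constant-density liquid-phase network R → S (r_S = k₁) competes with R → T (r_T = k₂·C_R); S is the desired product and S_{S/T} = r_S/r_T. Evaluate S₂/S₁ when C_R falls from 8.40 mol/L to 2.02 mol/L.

4.16

S_{S/T} = (k₁/k₂)·C_R⁻¹, so S₂/S₁ = (C_{R,2}/C_{R,1})⁻¹.
= 8.40/2.02 = 4.16.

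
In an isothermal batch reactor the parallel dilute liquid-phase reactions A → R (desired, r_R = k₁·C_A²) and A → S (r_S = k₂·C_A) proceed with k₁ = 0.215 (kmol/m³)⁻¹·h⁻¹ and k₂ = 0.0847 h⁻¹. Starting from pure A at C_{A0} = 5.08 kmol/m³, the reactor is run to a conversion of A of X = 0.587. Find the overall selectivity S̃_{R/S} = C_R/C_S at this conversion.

8.62

C_A = C_{A0}(1−X) = 2.098 kmol/m³.
Along a PFR/batch, dC_S/dC_A = −r_S/(r_R+r_S) = −k₂/(k₂+k₁·C_A).
Integrating from C_{A0} to C_A: C_S = (0.0847/0.215)·ln[(0.0847+0.215·5.08)/(0.0847+0.215·2.10)] = 0.3940·ln(1.177/0.5358) = 0.3100 kmol/m³.
Then C_R = (C_{A0}−C_A) − C_S = 2.982 − 0.3100 = 2.672 kmol/m³.
S̃_{R/S} = C_R/C_S = 2.672/0.3100 = 8.62.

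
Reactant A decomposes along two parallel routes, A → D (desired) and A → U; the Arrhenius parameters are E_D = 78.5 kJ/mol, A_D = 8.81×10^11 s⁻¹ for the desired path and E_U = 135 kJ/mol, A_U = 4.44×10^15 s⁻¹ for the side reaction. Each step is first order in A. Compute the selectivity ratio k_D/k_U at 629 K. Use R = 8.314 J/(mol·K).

k_D/k_U = (A_D/A_U)·exp[−(E_D−E_U)/(RT)] = (A_D/A_U)·exp[(E_U−E_D)/(RT)].
(E_U−E_D)/(RT) = (135−78.5)×10³/(8.314×629) = 56500/5230 = 10.80.
k_D/k_U = (8.81×10^11/4.44×10^15)·exp(10.80) = 1.984×10^-4 × 49221 = 9.77.
Since E_D < E_U, lowering the temperature improves selectivity toward D.

9.77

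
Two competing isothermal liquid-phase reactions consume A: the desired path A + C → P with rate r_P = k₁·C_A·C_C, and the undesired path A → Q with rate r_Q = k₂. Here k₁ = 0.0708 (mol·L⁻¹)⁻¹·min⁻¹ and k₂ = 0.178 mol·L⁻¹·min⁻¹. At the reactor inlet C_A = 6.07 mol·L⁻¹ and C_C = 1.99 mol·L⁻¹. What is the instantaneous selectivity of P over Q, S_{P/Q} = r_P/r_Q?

S_{P/Q} = r_P/r_Q = (k₁·C_A·C_C)/(k₂) = (k₁/k₂)·C_A·C_C.
= (0.0708×6.070×1.990) / (0.178) = 0.8552/0.1780 = 4.80.
Since the desired path is higher order in A, keeping C_A high (PFR or concentrated feed) favours P.

4.80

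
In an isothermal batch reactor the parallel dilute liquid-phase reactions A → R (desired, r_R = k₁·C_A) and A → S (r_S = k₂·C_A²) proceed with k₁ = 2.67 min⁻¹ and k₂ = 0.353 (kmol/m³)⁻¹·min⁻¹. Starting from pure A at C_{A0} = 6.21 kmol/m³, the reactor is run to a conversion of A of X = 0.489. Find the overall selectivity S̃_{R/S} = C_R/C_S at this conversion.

1.63

C_A = C_{A0}(1−X) = 3.173 kmol/m³.
Along a PFR/batch, dC_R/dC_A = −r_R/(r_R+r_S) = −k₁/(k₁+k₂·C_A).
Integrating from C_{A0} to C_A: C_R = (2.67/0.353)·ln[(2.67+0.353·6.21)/(2.67+0.353·3.17)] = 7.564·ln(4.862/3.790) = 1.884 kmol/m³.
C_S = (C_{A0}−C_A)−C_R = 1.153 kmol/m³; S̃_{R/S} = 1.884/1.153 = 1.63.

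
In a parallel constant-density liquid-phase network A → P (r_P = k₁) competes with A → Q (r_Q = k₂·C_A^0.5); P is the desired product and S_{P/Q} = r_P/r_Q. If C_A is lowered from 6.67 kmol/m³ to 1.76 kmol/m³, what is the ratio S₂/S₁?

1.95

S_{P/Q} = (k₁/k₂)·C_A^-0.5, so S₂/S₁ = (C_{A,2}/C_{A,1})^-0.5.
= (1.76/6.67)^(-0.5) = (0.2639)^(-0.5) = 1.95.
Selectivity toward P rises as C_A falls — low-concentration operation is favoured.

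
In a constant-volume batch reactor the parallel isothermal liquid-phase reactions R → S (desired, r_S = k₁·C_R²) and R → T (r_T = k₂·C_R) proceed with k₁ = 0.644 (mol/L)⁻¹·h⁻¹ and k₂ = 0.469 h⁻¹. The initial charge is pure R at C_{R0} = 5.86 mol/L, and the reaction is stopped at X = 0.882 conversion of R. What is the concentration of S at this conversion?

C_R = C_{R0}(1−X) = 0.6915 mol/L.
Along a PFR/batch, dC_T/dC_R = −r_T/(r_S+r_T) = −k₂/(k₂+k₁·C_R).
Integrating from C_{R0} to C_R: C_T = (0.469/0.644)·ln[(0.469+0.644·5.86)/(0.469+0.644·0.691)] = 0.7283·ln(4.243/0.9143) = 1.118 mol/L.
Then C_S = (C_{R0}−C_R) − C_T = 5.169 − 1.118 = 4.051 mol/L.

4.05 mol/L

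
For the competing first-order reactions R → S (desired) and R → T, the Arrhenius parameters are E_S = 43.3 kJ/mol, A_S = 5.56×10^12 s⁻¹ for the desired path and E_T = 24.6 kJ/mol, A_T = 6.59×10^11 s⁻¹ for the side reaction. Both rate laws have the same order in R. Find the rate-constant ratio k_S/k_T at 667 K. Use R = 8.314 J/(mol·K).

Since both paths have the same order in R, the concentration cancels and S_{S/T} = k_S/k_T = (A_S/A_T)·exp[(E_T−E_S)/(RT)].
(E_T−E_S)/(RT) = (24.6−43.3)×10³/(8.314×667) = -18700/5545 = -3.372.
k_S/k_T = (5.56×10^12/6.59×10^11)·exp(-3.372) = 8.437 × 0.03432 = 0.290.

0.290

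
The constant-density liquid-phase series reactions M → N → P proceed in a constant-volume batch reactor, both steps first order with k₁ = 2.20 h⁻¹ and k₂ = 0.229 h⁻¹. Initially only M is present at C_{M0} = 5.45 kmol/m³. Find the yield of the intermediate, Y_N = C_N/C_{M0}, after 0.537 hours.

0.645

Solving the coupled first-order balances gives C_N(t) = [k₁/(k₂−k₁)]·C_{M0}·(e^(−k₁t) − e^(−k₂t)).
e^(−k₁t) = e^(−2.20×0.537) = e^(−1.181) = 0.3068; e^(−k₂t) = e^(−0.1230) = 0.8843.
C_N = 2.20×5.45/(0.229−2.20) × (0.3068−0.8843) = (-6.083)×(-0.5774) = 3.513 kmol/m³.
Y_N = C_N/C_{M0} = 3.513/5.45 = 0.645.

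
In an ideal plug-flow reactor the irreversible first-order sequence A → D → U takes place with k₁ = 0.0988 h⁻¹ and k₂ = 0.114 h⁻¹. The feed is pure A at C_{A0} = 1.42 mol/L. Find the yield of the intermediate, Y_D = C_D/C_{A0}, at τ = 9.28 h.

The intermediate concentration in a first-order A→B→C sequence is C_D = k₁C_{A0}(e^(−k₁τ) − e^(−k₂τ))/(k₂−k₁).
e^(−k₁τ) = e^(−0.0988×9.28) = e^(−0.9169) = 0.3998; e^(−k₂τ) = e^(−1.058) = 0.3472.
C_D = 0.0988×1.42/(0.114−0.0988) × (0.3998−0.3472) = 9.230×0.05259 = 0.4854 mol/L.
Y_D = C_D/C_{A0} = 0.4854/1.42 = 0.342.

0.342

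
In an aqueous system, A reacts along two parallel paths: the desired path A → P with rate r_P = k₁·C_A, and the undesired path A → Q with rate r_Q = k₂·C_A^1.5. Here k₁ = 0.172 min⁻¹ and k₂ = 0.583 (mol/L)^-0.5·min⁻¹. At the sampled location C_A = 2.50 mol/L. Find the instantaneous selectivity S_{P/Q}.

0.187

S_{P/Q} = r_P/r_Q = (k₁·C_A)/(k₂·C_A^1.5) = (k₁/k₂)·C_A^-0.5.
= (0.172×2.500) / (0.583×2.500^1.5) = 0.4300/2.305 = 0.187.
The undesired path is higher order in A, so low C_A (CSTR or dilute feed) favours P.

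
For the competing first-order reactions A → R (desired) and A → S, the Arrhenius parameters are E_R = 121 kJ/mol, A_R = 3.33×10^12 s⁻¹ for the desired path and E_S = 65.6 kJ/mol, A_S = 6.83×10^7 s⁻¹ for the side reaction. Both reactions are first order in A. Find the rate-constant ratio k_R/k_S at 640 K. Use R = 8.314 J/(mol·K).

1.47

k_R/k_S = (A_R/A_S)·exp[−(E_R−E_S)/(RT)] = (A_R/A_S)·exp[(E_S−E_R)/(RT)].
(E_S−E_R)/(RT) = (65.6−121)×10³/(8.314×640) = -55400/5321 = -10.41.
k_R/k_S = (3.33×10^12/6.83×10^7)·exp(-10.41) = 48755 × 3.008×10^-5 = 1.47.
Since E_R > E_S, raising the temperature improves selectivity toward R.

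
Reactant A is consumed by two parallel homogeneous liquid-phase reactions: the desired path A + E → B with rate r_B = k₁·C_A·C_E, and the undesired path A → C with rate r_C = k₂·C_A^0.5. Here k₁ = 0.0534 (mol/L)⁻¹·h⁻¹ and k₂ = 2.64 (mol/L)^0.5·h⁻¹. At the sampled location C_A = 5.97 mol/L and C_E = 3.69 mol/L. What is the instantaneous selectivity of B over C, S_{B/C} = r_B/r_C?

S_{B/C} = r_B/r_C = (k₁·C_A·C_E)/(k₂·C_A^0.5) = (k₁/k₂)·C_A^0.5·C_E.
= (0.0534×5.970×3.690) / (2.64×5.970^0.5) = 1.176/6.450 = 0.182.
Since the desired path is higher order in A, keeping C_A high (PFR or concentrated feed) favours B.

0.182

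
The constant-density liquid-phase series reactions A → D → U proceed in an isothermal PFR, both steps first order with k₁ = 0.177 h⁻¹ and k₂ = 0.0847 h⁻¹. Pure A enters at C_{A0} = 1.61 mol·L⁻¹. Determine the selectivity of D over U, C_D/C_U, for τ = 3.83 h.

5.19

Solving the coupled first-order balances gives C_D(τ) = [k₁/(k₂−k₁)]·C_{A0}·(e^(−k₁τ) − e^(−k₂τ)).
e^(−k₁τ) = e^(−0.177×3.83) = e^(−0.6779) = 0.5077; e^(−k₂τ) = e^(−0.3244) = 0.7230.
C_D = 0.177×1.61/(0.0847−0.177) × (0.5077−0.7230) = (-3.087)×(-0.2153) = 0.6647 mol·L⁻¹.
C_A = C_{A0}e^(−k₁τ) = 0.8174 mol·L⁻¹, so C_U = C_{A0}−C_A−C_D = 0.1280 mol·L⁻¹; C_D/C_U = 5.19.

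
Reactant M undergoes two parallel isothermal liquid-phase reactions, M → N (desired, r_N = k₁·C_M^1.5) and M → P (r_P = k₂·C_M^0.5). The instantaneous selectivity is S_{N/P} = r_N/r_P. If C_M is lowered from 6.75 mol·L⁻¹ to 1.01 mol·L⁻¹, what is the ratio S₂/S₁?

0.150

S_{N/P} = (k₁/k₂)·C_M, so S₂/S₁ = (C_{M,2}/C_{M,1}).
= 1.01/6.75 = 0.150.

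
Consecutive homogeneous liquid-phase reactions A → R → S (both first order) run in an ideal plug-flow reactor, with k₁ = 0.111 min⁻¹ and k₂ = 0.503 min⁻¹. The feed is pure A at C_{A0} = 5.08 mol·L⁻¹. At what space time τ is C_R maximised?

3.85 min

For first-order series the maximum of C_R occurs at τ_opt = ln(k₂/k₁)/(k₂−k₁).
= ln(0.503/0.111)/(0.503−0.111) = ln(4.532)/0.3920 = 1.511/0.3920 = 3.85 min.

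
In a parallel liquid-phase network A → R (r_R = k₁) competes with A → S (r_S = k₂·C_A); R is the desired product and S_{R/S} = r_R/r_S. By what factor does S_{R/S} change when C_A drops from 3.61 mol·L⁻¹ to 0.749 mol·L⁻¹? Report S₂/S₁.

S_{R/S} = (k₁/k₂)·C_A⁻¹, so S₂/S₁ = (C_{A,2}/C_{A,1})⁻¹.
= 3.61/0.749 = 4.82.
Selectivity toward R rises as C_A falls — low-concentration operation is favoured.

4.82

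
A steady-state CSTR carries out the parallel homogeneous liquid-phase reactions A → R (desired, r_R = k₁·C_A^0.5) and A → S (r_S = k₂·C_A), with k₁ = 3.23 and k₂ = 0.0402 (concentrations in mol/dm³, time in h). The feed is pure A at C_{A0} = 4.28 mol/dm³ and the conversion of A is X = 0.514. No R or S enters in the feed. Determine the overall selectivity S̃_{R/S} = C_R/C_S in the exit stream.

Exit C_A = C_{A0}(1−X) = 4.28×0.486 = 2.080 mol/dm³.
A CSTR operates uniformly at the exit composition, giving r_R = 4.658 and r_S = 0.08362 (each k·C_A^n at C_A = 2.080).
Overall selectivity = C_R/C_S = r_Rτ/(r_Sτ) = r_R/r_S = 55.7.

55.7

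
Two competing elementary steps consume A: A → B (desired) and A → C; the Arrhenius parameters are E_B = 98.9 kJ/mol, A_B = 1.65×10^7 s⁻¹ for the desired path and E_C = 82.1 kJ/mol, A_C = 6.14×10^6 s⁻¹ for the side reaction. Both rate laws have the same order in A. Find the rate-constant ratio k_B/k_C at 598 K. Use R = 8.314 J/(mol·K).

Since both paths have the same order in A, the concentration cancels and S_{B/C} = k_B/k_C = (A_B/A_C)·exp[(E_C−E_B)/(RT)].
(E_C−E_B)/(RT) = (82.1−98.9)×10³/(8.314×598) = -16800/4972 = -3.379.
k_B/k_C = (1.65×10^7/6.14×10^6)·exp(-3.379) = 2.687 × 0.03408 = 0.0916.
Since E_B > E_C, raising the temperature improves selectivity toward B.

0.0916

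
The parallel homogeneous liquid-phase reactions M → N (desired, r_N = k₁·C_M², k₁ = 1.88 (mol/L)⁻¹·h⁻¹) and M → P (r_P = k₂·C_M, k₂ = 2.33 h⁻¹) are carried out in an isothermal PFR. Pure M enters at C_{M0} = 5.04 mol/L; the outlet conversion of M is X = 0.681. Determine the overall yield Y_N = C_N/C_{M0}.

C_M = C_{M0}(1−X) = 1.608 mol/L.
Along a PFR/batch, dC_P/dC_M = −r_P/(r_N+r_P) = −k₂/(k₂+k₁·C_M).
Integrating from C_{M0} to C_M: C_P = (2.33/1.88)·ln[(2.33+1.88·5.04)/(2.33+1.88·1.61)] = 1.239·ln(11.81/5.353) = 0.9803 mol/L.
Then C_N = (C_{M0}−C_M) − C_P = 3.432 − 0.9803 = 2.452 mol/L.
Y_N = C_N/C_{M0} = 2.452/5.04 = 0.486.

0.486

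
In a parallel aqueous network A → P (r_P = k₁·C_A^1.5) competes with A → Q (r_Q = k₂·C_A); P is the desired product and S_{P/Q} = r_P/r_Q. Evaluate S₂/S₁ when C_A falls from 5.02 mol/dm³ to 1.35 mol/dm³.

0.519

S_{P/Q} = (k₁/k₂)·C_A^0.5, so S₂/S₁ = (C_{A,2}/C_{A,1})^0.5.
= (1.35/5.02)^0.5 = (0.2689)^0.5 = 0.519.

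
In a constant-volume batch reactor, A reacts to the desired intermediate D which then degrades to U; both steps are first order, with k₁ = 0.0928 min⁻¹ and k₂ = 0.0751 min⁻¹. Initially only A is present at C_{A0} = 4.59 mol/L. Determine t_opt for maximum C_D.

12.0 min

Setting dC_D/dt = 0 gives t_opt = ln(k₂/k₁)/(k₂−k₁).
= ln(0.0751/0.0928)/(0.0751−0.0928) = ln(0.8093)/-0.01770 = -0.2116/-0.01770 = 12.0 min.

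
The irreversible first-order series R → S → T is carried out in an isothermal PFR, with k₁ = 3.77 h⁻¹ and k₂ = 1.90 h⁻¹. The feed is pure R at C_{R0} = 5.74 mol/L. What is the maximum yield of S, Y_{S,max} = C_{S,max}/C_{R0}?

0.498

For a first-order series the maximum intermediate yield is C_{S,max}/C_{R0} = (k₁/k₂)^[k₂/(k₂−k₁)].
= (3.77/1.90)^(1.90/(1.90−3.77)) = (1.984)^(-1.016) = 0.4985.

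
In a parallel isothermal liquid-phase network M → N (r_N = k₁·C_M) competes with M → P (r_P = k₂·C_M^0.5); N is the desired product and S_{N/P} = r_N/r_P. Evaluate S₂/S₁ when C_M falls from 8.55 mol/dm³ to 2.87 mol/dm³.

0.579

S_{N/P} = (k₁/k₂)·C_M^0.5, so S₂/S₁ = (C_{M,2}/C_{M,1})^0.5.
= (2.87/8.55)^0.5 = (0.3357)^0.5 = 0.579.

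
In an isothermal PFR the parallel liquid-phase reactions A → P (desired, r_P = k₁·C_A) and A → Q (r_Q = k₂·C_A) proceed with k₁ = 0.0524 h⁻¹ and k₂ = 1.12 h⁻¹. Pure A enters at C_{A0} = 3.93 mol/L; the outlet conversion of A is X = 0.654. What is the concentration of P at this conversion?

0.115 mol/L

C_A = C_{A0}(1−X) = 1.360 mol/L.
Both paths are first order in A, so the instantaneous fraction to P is constant: dC_P/d(−C_A) = k₁/(k₁+k₂) = 0.04469.
C_P = 0.04469·(C_{A0}−C_A) = 0.04469×2.570 = 0.115 mol/L.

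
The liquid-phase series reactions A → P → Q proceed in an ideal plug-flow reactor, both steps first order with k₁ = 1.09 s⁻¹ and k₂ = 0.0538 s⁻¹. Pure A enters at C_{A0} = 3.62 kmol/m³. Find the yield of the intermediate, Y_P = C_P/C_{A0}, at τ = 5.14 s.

0.794

The intermediate concentration in a first-order A→B→C sequence is C_P = k₁C_{A0}(e^(−k₁τ) − e^(−k₂τ))/(k₂−k₁).
e^(−k₁τ) = e^(−1.09×5.14) = e^(−5.603) = 0.003688; e^(−k₂τ) = e^(−0.2765) = 0.7584.
C_P = 1.09×3.62/(0.0538−1.09) × (0.003688−0.7584) = (-3.808)×(-0.7547) = 2.874 kmol/m³.
Y_P = C_P/C_{A0} = 2.874/3.62 = 0.794.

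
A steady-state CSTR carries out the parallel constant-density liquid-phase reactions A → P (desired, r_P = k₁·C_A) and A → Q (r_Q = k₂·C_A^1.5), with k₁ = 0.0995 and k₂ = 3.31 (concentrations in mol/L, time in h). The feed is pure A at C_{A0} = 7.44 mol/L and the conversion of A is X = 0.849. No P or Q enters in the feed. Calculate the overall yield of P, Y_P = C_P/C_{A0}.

0.0234

Exit C_A = C_{A0}(1−X) = 7.44×0.151 = 1.123 mol/L.
In a CSTR the entire volume is at exit conditions, so r_P = 0.0995×1.123 = 0.1118 and r_Q = 3.31×1.123^1.5 = 3.941.
Fraction of consumed A going to P: r_P/(r_P+r_Q) = 0.02758.
C_P = 0.02758·C_{A0}·X = 0.02758×7.44×0.849 = 0.174 mol/L; Y_P = C_P/C_{A0} = 0.0234.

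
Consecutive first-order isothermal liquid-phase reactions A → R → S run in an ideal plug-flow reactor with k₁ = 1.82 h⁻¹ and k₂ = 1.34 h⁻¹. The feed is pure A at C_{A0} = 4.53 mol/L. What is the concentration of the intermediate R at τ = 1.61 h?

For first-order series with pure A initially, C_R(τ) = k₁C_{A0}/(k₂−k₁)·(e^(−k₁τ) − e^(−k₂τ)).
e^(−k₁τ) = e^(−1.82×1.61) = e^(−2.930) = 0.05339; e^(−k₂τ) = e^(−2.157) = 0.1156.
C_R = 1.82×4.53/(1.34−1.82) × (0.05339−0.1156) = (-17.18)×(-0.06224) = 1.069 mol/L.

1.07 mol/L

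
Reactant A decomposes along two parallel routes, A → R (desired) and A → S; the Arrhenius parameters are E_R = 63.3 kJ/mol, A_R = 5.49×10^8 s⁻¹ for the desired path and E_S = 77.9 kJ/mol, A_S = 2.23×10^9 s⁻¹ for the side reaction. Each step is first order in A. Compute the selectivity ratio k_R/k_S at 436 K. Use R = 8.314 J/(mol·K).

13.8

Since both paths have the same order in A, the concentration cancels and S_{R/S} = k_R/k_S = (A_R/A_S)·exp[(E_S−E_R)/(RT)].
(E_S−E_R)/(RT) = (77.9−63.3)×10³/(8.314×436) = 14600/3625 = 4.028.
k_R/k_S = (5.49×10^8/2.23×10^9)·exp(4.028) = 0.2462 × 56.13 = 13.8.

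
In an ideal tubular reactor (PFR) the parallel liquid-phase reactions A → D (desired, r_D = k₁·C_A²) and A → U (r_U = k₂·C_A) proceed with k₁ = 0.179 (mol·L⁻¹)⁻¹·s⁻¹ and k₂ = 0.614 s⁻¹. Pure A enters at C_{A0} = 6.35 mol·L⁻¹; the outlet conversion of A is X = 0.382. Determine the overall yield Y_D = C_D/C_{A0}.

0.228

C_A = C_{A0}(1−X) = 3.924 mol·L⁻¹.
Along a PFR/batch, dC_U/dC_A = −r_U/(r_D+r_U) = −k₂/(k₂+k₁·C_A).
Integrating from C_{A0} to C_A: C_U = (0.614/0.179)·ln[(0.614+0.179·6.35)/(0.614+0.179·3.92)] = 3.430·ln(1.751/1.316) = 0.9778 mol·L⁻¹.
Then C_D = (C_{A0}−C_A) − C_U = 2.426 − 0.9778 = 1.448 mol·L⁻¹.
Y_D = C_D/C_{A0} = 1.448/6.35 = 0.228.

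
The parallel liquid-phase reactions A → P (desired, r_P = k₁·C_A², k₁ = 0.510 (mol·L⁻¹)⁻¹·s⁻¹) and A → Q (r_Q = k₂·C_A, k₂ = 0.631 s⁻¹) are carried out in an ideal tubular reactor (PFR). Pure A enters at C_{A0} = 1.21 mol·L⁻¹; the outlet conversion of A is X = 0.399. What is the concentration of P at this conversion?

0.211 mol·L⁻¹

C_A = C_{A0}(1−X) = 0.7272 mol·L⁻¹.
Along a PFR/batch, dC_Q/dC_A = −r_Q/(r_P+r_Q) = −k₂/(k₂+k₁·C_A).
Integrating from C_{A0} to C_A: C_Q = (0.631/0.510)·ln[(0.631+0.510·1.21)/(0.631+0.510·0.727)] = 1.237·ln(1.248/1.002) = 0.2719 mol·L⁻¹.
Then C_P = (C_{A0}−C_A) − C_Q = 0.4828 − 0.2719 = 0.2109 mol·L⁻¹.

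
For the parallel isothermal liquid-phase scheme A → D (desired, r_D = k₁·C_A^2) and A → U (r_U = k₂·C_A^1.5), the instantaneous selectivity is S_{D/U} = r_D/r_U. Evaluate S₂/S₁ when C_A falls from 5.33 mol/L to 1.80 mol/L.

0.581

S_{D/U} = (k₁/k₂)·C_A^0.5, so S₂/S₁ = (C_{A,2}/C_{A,1})^0.5.
= (1.80/5.33)^0.5 = (0.3377)^0.5 = 0.581.
Selectivity toward D falls as C_A falls — high-concentration operation is favoured.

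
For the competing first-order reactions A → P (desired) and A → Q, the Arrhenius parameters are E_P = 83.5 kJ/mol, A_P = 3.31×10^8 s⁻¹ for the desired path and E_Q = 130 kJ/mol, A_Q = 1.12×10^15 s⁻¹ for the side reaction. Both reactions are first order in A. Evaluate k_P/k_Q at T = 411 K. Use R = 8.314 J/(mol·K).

0.240

Since both paths have the same order in A, the concentration cancels and S_{P/Q} = k_P/k_Q = (A_P/A_Q)·exp[(E_Q−E_P)/(RT)].
(E_Q−E_P)/(RT) = (130−83.5)×10³/(8.314×411) = 46500/3417 = 13.61.
k_P/k_Q = (3.31×10^8/1.12×10^15)·exp(13.61) = 2.955×10^-7 × 8.128×10^5 = 0.240.
Since E_P < E_Q, lowering the temperature improves selectivity toward P.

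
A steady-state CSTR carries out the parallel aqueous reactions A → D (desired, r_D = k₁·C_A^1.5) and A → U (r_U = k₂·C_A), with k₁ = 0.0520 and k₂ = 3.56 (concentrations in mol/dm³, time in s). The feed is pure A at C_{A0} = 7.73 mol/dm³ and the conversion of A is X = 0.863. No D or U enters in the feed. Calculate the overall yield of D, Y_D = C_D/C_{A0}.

Exit C_A = C_{A0}(1−X) = 7.73×0.137 = 1.059 mol/dm³.
In a CSTR the entire volume is at exit conditions, so r_D = 0.0520×1.059^1.5 = 0.05667 and r_U = 3.56×1.059 = 3.770.
Fraction of consumed A going to D: r_D/(r_D+r_U) = 0.01481.
C_D = 0.01481·C_{A0}·X = 0.01481×7.73×0.863 = 0.0988 mol/dm³; Y_D = C_D/C_{A0} = 0.0128.

0.0128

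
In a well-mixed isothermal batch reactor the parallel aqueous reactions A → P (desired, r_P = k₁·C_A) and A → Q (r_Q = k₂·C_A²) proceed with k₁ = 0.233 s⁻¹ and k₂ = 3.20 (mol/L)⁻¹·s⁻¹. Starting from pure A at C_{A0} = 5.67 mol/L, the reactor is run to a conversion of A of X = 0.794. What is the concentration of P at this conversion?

0.112 mol/L

C_A = C_{A0}(1−X) = 1.168 mol/L.
Along a PFR/batch, dC_P/dC_A = −r_P/(r_P+r_Q) = −k₁/(k₁+k₂·C_A).
Integrating from C_{A0} to C_A: C_P = (0.233/3.20)·ln[(0.233+3.20·5.67)/(0.233+3.20·1.17)] = 0.07281·ln(18.38/3.971) = 0.1116 mol/L.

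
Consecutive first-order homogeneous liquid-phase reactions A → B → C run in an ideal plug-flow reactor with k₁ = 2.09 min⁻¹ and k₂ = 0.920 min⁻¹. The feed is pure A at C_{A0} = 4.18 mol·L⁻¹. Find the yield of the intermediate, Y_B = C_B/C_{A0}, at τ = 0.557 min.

For first-order series with pure A initially, C_B(τ) = k₁C_{A0}/(k₂−k₁)·(e^(−k₁τ) − e^(−k₂τ)).
e^(−k₁τ) = e^(−2.09×0.557) = e^(−1.164) = 0.3122; e^(−k₂τ) = e^(−0.5124) = 0.5990.
C_B = 2.09×4.18/(0.920−2.09) × (0.3122−0.5990) = (-7.467)×(-0.2868) = 2.142 mol·L⁻¹.
Y_B = C_B/C_{A0} = 2.142/4.18 = 0.512.

0.512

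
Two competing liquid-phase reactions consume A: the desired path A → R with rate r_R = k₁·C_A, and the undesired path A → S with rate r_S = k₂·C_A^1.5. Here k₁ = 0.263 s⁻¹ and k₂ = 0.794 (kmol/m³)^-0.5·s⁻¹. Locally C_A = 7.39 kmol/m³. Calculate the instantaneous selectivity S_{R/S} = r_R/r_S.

0.122

S_{R/S} = r_R/r_S = (k₁·C_A)/(k₂·C_A^1.5) = (k₁/k₂)·C_A^-0.5.
= (0.263×7.390) / (0.794×7.390^1.5) = 1.944/15.95 = 0.122.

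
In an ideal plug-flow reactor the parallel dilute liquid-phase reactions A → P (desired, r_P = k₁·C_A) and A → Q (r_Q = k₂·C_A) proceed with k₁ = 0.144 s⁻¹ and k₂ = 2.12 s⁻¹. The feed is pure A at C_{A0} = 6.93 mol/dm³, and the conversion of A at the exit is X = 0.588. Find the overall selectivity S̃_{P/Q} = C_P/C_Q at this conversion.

0.0679

C_A = C_{A0}(1−X) = 2.855 mol/dm³.
Both paths are first order in A, so the instantaneous fraction to P is constant: dC_P/d(−C_A) = k₁/(k₁+k₂) = 0.06360.
C_P = 0.06360·(C_{A0}−C_A) = 0.06360×4.075 = 0.259 mol/dm³.
C_Q = (C_{A0}−C_A)−C_P = 3.816 mol/dm³; S̃_{P/Q} = 0.2592/3.816 = 0.0679.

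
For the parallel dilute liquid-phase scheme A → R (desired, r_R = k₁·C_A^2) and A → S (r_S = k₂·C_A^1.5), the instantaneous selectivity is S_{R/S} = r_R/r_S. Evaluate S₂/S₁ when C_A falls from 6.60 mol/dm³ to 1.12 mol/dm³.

S_{R/S} = (k₁/k₂)·C_A^0.5, so S₂/S₁ = (C_{A,2}/C_{A,1})^0.5.
= (1.12/6.60)^0.5 = (0.1697)^0.5 = 0.412.
Selectivity toward R falls as C_A falls — high-concentration operation is favoured.

0.412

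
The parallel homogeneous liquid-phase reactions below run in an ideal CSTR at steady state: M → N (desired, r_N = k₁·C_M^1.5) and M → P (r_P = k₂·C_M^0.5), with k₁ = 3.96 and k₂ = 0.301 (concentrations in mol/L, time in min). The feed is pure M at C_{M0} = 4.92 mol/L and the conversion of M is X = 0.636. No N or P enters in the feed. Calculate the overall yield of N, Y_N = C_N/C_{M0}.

0.610

Exit C_M = C_{M0}(1−X) = 4.92×0.364 = 1.791 mol/L.
A CSTR operates uniformly at the exit composition, giving r_N = 9.491 and r_P = 0.4028 (each k·C_M^n at C_M = 1.791).
Fraction of consumed M going to N: r_N/(r_N+r_P) = 0.9593.
C_N = 0.9593·C_{M0}·X = 0.9593×4.92×0.636 = 3.00 mol/L; Y_N = C_N/C_{M0} = 0.610.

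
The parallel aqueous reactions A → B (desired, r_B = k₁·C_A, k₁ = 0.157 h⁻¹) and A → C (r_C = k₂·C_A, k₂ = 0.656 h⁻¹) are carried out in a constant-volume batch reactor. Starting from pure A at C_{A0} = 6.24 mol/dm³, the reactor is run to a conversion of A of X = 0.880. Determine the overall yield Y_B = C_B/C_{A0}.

0.170

C_A = C_{A0}(1−X) = 0.7488 mol/dm³.
Both paths are first order in A, so the instantaneous fraction to B is constant: dC_B/d(−C_A) = k₁/(k₁+k₂) = 0.1931.
C_B = 0.1931·(C_{A0}−C_A) = 0.1931×5.491 = 1.06 mol/dm³.
Y_B = C_B/C_{A0} = 1.060/6.24 = 0.170.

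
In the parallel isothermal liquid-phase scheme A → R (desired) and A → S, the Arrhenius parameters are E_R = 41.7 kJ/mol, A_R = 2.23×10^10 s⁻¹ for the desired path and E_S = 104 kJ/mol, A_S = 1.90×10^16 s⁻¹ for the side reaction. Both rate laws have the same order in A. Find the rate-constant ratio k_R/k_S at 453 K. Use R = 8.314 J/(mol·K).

17.9

With equal orders, S_{R/S} = k_R/k_S = (A_R/A_S)·exp[(E_S−E_R)/(RT)].
(E_S−E_R)/(RT) = (104−41.7)×10³/(8.314×453) = 62300/3766 = 16.54.
k_R/k_S = (2.23×10^10/1.90×10^16)·exp(16.54) = 1.174×10^-6 × 1.527×10^7 = 17.9.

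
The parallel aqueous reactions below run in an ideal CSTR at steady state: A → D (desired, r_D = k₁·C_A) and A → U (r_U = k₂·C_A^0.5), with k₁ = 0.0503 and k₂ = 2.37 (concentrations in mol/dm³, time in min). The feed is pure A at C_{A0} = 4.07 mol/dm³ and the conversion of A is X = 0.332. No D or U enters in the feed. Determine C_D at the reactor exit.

Exit C_A = C_{A0}(1−X) = 4.07×0.668 = 2.719 mol/dm³.
A CSTR operates uniformly at the exit composition, giving r_D = 0.1368 and r_U = 3.908 (each k·C_A^n at C_A = 2.719).
Fraction of consumed A going to D: r_D/(r_D+r_U) = 0.03381.
C_D = 0.03381·C_{A0}·X = 0.03381×4.07×0.332 = 0.0457 mol/dm³.

0.0457 mol/dm³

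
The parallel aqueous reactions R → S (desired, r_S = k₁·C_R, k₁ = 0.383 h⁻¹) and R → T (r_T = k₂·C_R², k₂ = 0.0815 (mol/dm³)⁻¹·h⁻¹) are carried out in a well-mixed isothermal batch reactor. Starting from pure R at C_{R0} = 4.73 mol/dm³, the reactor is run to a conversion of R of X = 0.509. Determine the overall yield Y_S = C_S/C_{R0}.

C_R = C_{R0}(1−X) = 2.322 mol/dm³.
Along a PFR/batch, dC_S/dC_R = −r_S/(r_S+r_T) = −k₁/(k₁+k₂·C_R).
Integrating from C_{R0} to C_R: C_S = (0.383/0.0815)·ln[(0.383+0.0815·4.73)/(0.383+0.0815·2.32)] = 4.699·ln(0.7685/0.5723) = 1.385 mol/dm³.
Y_S = C_S/C_{R0} = 1.385/4.73 = 0.293.

0.293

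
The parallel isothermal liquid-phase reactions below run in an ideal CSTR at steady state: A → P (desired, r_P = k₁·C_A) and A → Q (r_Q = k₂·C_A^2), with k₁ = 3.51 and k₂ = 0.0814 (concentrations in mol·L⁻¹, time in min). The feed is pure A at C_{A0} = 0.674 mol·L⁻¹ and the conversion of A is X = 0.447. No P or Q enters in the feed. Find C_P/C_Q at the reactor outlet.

Exit C_A = C_{A0}(1−X) = 0.674×0.553 = 0.3727 mol·L⁻¹.
Rates in a CSTR are evaluated at the outlet concentration: r_P = 3.51×0.3727 = 1.308, r_Q = 0.0814×0.3727^2 = 0.01131.
Overall selectivity = C_P/C_Q = r_Pτ/(r_Qτ) = r_P/r_Q = 116.

116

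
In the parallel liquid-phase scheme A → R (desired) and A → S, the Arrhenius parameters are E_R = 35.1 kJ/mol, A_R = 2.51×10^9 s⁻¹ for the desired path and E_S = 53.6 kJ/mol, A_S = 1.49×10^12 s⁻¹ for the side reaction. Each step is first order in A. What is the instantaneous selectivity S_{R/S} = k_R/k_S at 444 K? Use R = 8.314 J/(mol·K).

With equal orders, S_{R/S} = k_R/k_S = (A_R/A_S)·exp[(E_S−E_R)/(RT)].
(E_S−E_R)/(RT) = (53.6−35.1)×10³/(8.314×444) = 18500/3691 = 5.012.
k_R/k_S = (2.51×10^9/1.49×10^12)·exp(5.012) = 0.001685 × 150.1 = 0.253.
Since E_R < E_S, lowering the temperature improves selectivity toward R.

0.253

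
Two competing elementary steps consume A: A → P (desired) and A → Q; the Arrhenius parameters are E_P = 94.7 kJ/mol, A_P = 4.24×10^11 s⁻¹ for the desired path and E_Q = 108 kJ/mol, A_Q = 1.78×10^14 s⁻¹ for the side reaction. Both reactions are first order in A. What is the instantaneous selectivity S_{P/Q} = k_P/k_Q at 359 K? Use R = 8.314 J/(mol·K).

With equal orders, S_{P/Q} = k_P/k_Q = (A_P/A_Q)·exp[(E_Q−E_P)/(RT)].
(E_Q−E_P)/(RT) = (108−94.7)×10³/(8.314×359) = 13300/2985 = 4.456.
k_P/k_Q = (4.24×10^11/1.78×10^14)·exp(4.456) = 0.002382 × 86.14 = 0.205.
Since E_P < E_Q, lowering the temperature improves selectivity toward P.

0.205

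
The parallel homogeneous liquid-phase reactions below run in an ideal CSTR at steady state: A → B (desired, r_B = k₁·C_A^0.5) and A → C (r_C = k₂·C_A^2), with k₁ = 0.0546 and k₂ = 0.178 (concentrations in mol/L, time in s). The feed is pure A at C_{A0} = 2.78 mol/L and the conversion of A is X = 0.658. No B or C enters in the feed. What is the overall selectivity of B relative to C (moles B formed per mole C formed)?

Exit C_A = C_{A0}(1−X) = 2.78×0.342 = 0.9508 mol/L.
A CSTR operates uniformly at the exit composition, giving r_B = 0.05324 and r_C = 0.1609 (each k·C_A^n at C_A = 0.9508).
Overall selectivity = C_B/C_C = r_Bτ/(r_Cτ) = r_B/r_C = 0.331.

0.331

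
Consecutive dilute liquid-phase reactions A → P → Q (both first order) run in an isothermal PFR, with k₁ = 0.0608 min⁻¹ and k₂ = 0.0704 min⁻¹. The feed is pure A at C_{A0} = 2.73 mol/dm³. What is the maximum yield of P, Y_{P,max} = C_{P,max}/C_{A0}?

0.341

At the optimum, C_{P,max}/C_{A0} = (k₁/k₂)^[k₂/(k₂−k₁)].
= (0.0608/0.0704)^(0.0704/(0.0704−0.0608)) = (0.8636)^(7.333) = 0.3413.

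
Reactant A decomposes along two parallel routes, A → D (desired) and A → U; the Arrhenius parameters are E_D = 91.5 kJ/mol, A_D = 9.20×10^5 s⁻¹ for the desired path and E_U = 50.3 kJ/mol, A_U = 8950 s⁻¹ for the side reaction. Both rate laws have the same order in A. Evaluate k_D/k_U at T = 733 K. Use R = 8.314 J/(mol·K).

Since both paths have the same order in A, the concentration cancels and S_{D/U} = k_D/k_U = (A_D/A_U)·exp[(E_U−E_D)/(RT)].
(E_U−E_D)/(RT) = (50.3−91.5)×10³/(8.314×733) = -41200/6094 = -6.761.
k_D/k_U = (9.20×10^5/8950)·exp(-6.761) = 102.8 × 0.001159 = 0.119.

0.119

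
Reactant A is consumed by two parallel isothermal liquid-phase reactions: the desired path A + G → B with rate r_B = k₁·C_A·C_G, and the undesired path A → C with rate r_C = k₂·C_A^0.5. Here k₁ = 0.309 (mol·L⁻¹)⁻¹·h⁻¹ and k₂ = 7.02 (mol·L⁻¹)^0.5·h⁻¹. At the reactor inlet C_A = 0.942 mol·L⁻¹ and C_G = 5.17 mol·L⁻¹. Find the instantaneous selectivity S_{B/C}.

S_{B/C} = r_B/r_C = (k₁·C_A·C_G)/(k₂·C_A^0.5) = (k₁/k₂)·C_A^0.5·C_G.
= (0.309×0.9420×5.170) / (7.02×0.9420^0.5) = 1.505/6.813 = 0.221.
Since the desired path is higher order in A, keeping C_A high (PFR or concentrated feed) favours B.

0.221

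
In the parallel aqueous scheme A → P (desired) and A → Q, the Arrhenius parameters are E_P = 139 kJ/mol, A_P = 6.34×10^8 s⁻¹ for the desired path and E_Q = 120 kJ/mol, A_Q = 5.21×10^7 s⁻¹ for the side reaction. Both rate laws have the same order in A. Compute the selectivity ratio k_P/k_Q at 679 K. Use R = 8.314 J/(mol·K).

Since both paths have the same order in A, the concentration cancels and S_{P/Q} = k_P/k_Q = (A_P/A_Q)·exp[(E_Q−E_P)/(RT)].
(E_Q−E_P)/(RT) = (120−139)×10³/(8.314×679) = -19000/5645 = -3.366.
k_P/k_Q = (6.34×10^8/5.21×10^7)·exp(-3.366) = 12.17 × 0.03454 = 0.420.
Since E_P > E_Q, raising the temperature improves selectivity toward P.

0.420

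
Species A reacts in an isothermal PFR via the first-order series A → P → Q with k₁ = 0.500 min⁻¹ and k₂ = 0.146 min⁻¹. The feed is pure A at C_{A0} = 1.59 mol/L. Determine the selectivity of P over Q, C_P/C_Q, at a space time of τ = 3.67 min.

2.51

Solving the coupled first-order balances gives C_P(τ) = [k₁/(k₂−k₁)]·C_{A0}·(e^(−k₁τ) − e^(−k₂τ)).
e^(−k₁τ) = e^(−0.500×3.67) = e^(−1.835) = 0.1596; e^(−k₂τ) = e^(−0.5358) = 0.5852.
C_P = 0.500×1.59/(0.146−0.500) × (0.1596−0.5852) = (-2.246)×(-0.4256) = 0.9557 mol/L.
C_A = C_{A0}e^(−k₁τ) = 0.2538 mol/L, so C_Q = C_{A0}−C_A−C_P = 0.3805 mol/L; C_P/C_Q = 2.51.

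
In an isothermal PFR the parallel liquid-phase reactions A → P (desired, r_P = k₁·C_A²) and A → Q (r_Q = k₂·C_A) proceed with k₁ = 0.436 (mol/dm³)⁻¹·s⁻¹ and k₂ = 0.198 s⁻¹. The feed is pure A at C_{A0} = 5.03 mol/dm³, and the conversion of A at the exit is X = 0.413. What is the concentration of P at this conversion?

C_A = C_{A0}(1−X) = 2.953 mol/dm³.
Along a PFR/batch, dC_Q/dC_A = −r_Q/(r_P+r_Q) = −k₂/(k₂+k₁·C_A).
Integrating from C_{A0} to C_A: C_Q = (0.198/0.436)·ln[(0.198+0.436·5.03)/(0.198+0.436·2.95)] = 0.4541·ln(2.391/1.485) = 0.2162 mol/dm³.
Then C_P = (C_{A0}−C_A) − C_Q = 2.077 − 0.2162 = 1.861 mol/dm³.

1.86 mol/dm³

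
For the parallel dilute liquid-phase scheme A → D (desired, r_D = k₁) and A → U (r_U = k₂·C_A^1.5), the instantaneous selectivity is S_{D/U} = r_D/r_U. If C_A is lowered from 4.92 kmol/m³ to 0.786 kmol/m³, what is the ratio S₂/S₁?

S_{D/U} = (k₁/k₂)·C_A^-1.5, so S₂/S₁ = (C_{A,2}/C_{A,1})^-1.5.
= (0.786/4.92)^(-1.5) = (0.1598)^(-1.5) = 15.7.

15.7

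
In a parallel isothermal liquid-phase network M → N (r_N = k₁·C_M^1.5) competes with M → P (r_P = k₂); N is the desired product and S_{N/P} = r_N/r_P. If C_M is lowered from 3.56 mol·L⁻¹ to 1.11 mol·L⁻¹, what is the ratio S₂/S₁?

S_{N/P} = (k₁/k₂)·C_M^1.5, so S₂/S₁ = (C_{M,2}/C_{M,1})^1.5.
= (1.11/3.56)^1.5 = (0.3118)^1.5 = 0.174.

0.174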